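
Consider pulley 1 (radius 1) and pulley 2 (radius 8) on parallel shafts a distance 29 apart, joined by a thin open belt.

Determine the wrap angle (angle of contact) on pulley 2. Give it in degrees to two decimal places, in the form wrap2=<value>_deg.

wrap2=207.94_deg

open belt: β = asin((r2−r1)/C) = asin(7/29) = 13.9680°
wrap1 = π − 2β = 152.0641°
wrap2 = π + 2β = 207.9359°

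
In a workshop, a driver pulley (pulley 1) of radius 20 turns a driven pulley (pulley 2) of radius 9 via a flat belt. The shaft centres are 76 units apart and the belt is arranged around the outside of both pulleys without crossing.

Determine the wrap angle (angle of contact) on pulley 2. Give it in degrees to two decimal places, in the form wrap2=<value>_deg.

open belt: β = asin((r2−r1)/C) = asin(-11/76) = -8.3220°
wrap1 = π − 2β = 196.6441°
wrap2 = π + 2β = 163.3559°

wrap2=163.36_deg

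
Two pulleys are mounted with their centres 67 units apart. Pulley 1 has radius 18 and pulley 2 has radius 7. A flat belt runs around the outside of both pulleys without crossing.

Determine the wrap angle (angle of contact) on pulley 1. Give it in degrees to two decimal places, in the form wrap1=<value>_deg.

open belt: β = asin((r2−r1)/C) = asin(-11/67) = -9.4496°
wrap1 = π − 2β = 198.8991°
wrap2 = π + 2β = 161.1009°

wrap1=198.90_deg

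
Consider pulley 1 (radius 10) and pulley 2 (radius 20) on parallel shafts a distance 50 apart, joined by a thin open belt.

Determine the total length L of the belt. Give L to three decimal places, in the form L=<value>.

open belt: β = asin((r2−r1)/C) = asin(10/50) = 11.5370°
wrap1 = π − 2β = 156.9261°
wrap2 = π + 2β = 203.0739°
tangent length = C·cosβ = 48.9898
L = r1·wrap1 + r2·wrap2 + 2·C·cosβ = 10·2.7389 + 20·3.5443 + 2·48.9898 = 196.2545

L=196.255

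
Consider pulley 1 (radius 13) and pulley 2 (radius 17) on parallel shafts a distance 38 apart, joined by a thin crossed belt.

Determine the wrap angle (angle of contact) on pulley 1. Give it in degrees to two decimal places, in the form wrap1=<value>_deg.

crossed belt: β = asin((r1+r2)/C) = asin(30/38) = 52.1364°
wrap1 = wrap2 = π + 2β = 284.2727°

wrap1=284.27_deg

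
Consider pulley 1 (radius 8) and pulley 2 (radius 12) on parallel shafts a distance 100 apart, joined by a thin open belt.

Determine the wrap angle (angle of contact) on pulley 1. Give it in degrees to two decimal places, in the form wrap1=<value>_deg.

wrap1=175.42_deg

open belt: β = asin((r2−r1)/C) = asin(4/100) = 2.2924°
wrap1 = π − 2β = 175.4151°
wrap2 = π + 2β = 184.5849°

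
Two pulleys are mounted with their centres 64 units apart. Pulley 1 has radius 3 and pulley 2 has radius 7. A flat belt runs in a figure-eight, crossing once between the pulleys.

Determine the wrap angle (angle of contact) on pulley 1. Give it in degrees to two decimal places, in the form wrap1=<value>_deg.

wrap1=197.98_deg

crossed belt: β = asin((r1+r2)/C) = asin(10/64) = 8.9893°
wrap1 = wrap2 = π + 2β = 197.9786°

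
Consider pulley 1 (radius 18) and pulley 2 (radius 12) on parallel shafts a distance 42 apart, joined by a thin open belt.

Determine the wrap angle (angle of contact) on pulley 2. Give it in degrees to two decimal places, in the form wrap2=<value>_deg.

wrap2=163.57_deg

open belt: β = asin((r2−r1)/C) = asin(-6/42) = -8.2132°
wrap1 = π − 2β = 196.4264°
wrap2 = π + 2β = 163.5736°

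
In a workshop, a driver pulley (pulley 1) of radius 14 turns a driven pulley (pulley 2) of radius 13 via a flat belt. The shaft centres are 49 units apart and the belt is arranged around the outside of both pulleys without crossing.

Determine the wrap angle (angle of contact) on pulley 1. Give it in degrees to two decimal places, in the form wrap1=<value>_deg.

wrap1=182.34_deg

open belt: β = asin((r2−r1)/C) = asin(-1/49) = -1.1694°
wrap1 = π − 2β = 182.3388°
wrap2 = π + 2β = 177.6612°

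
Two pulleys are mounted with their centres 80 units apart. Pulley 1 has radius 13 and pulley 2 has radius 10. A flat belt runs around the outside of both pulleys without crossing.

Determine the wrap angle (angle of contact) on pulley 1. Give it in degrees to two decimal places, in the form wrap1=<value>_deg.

wrap1=184.30_deg

open belt: β = asin((r2−r1)/C) = asin(-3/80) = -2.1491°
wrap1 = π − 2β = 184.2982°
wrap2 = π + 2β = 175.7018°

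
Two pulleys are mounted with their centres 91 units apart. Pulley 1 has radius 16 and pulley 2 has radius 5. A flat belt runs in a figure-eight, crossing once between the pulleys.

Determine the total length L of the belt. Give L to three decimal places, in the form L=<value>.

crossed belt: β = asin((r1+r2)/C) = asin(21/91) = 13.3424°
wrap1 = wrap2 = π + 2β = 206.6847°
tangent length = C·cosβ = 88.5438
L = (r1+r2)·wrap + 2·C·cosβ = 21·3.6073 + 2·88.5438 = 252.8415

L=252.841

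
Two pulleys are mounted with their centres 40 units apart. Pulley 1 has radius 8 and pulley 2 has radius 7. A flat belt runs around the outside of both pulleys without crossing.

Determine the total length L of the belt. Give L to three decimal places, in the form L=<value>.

L=127.149

open belt: β = asin((r2−r1)/C) = asin(-1/40) = -1.4325°
wrap1 = π − 2β = 182.8651°
wrap2 = π + 2β = 177.1349°
tangent length = C·cosβ = 39.9875
L = r1·wrap1 + r2·wrap2 + 2·C·cosβ = 8·3.1916 + 7·3.0916 + 2·39.9875 = 127.1489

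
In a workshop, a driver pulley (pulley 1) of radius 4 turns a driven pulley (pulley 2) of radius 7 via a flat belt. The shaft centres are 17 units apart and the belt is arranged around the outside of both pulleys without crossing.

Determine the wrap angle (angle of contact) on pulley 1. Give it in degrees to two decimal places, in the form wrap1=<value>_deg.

open belt: β = asin((r2−r1)/C) = asin(3/17) = 10.1642°
wrap1 = π − 2β = 159.6715°
wrap2 = π + 2β = 200.3285°

wrap1=159.67_deg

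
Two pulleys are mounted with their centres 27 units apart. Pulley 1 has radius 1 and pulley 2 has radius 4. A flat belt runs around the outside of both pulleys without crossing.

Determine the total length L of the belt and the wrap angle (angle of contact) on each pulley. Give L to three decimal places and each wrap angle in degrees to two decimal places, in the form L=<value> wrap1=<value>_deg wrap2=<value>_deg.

open belt: β = asin((r2−r1)/C) = asin(3/27) = 6.3794°
wrap1 = π − 2β = 167.2413°
wrap2 = π + 2β = 192.7587°
tangent length = C·cosβ = 26.8328
L = r1·wrap1 + r2·wrap2 + 2·C·cosβ = 1·2.9189 + 4·3.3643 + 2·26.8328 = 70.0416

L=70.042 wrap1=167.24_deg wrap2=192.76_deg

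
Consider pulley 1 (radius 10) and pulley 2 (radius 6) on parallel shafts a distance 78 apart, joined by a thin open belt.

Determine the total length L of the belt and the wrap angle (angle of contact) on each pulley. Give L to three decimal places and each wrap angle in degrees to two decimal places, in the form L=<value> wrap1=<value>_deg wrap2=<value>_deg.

open belt: β = asin((r2−r1)/C) = asin(-4/78) = -2.9395°
wrap1 = π − 2β = 185.8791°
wrap2 = π + 2β = 174.1209°
tangent length = C·cosβ = 77.8974
L = r1·wrap1 + r2·wrap2 + 2·C·cosβ = 10·3.2442 + 6·3.0390 + 2·77.8974 = 206.4707

L=206.471 wrap1=185.88_deg wrap2=174.12_deg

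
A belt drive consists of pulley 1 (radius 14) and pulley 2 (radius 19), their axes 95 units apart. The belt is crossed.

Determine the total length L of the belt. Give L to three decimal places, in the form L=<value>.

crossed belt: β = asin((r1+r2)/C) = asin(33/95) = 20.3264°
wrap1 = wrap2 = π + 2β = 220.6529°
tangent length = C·cosβ = 89.0842
L = (r1+r2)·wrap + 2·C·cosβ = 33·3.8511 + 2·89.0842 = 305.2554

L=305.255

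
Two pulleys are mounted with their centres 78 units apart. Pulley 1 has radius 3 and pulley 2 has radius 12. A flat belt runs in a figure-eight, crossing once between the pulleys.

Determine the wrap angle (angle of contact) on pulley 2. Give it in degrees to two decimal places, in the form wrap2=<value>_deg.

crossed belt: β = asin((r1+r2)/C) = asin(15/78) = 11.0875°
wrap1 = wrap2 = π + 2β = 202.1750°

wrap2=202.17_deg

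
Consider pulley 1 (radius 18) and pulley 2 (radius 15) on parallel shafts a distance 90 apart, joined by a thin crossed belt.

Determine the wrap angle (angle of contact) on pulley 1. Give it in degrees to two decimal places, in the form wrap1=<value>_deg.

wrap1=223.02_deg

crossed belt: β = asin((r1+r2)/C) = asin(33/90) = 21.5102°
wrap1 = wrap2 = π + 2β = 223.0204°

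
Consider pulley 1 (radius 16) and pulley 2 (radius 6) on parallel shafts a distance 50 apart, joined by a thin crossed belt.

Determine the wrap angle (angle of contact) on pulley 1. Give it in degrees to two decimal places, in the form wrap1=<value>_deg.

crossed belt: β = asin((r1+r2)/C) = asin(22/50) = 26.1039°
wrap1 = wrap2 = π + 2β = 232.2078°

wrap1=232.21_deg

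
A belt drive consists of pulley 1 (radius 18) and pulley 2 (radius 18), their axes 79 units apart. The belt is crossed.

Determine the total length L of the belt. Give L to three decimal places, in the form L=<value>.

crossed belt: β = asin((r1+r2)/C) = asin(36/79) = 27.1097°
wrap1 = wrap2 = π + 2β = 234.2195°
tangent length = C·cosβ = 70.3207
L = (r1+r2)·wrap + 2·C·cosβ = 36·4.0879 + 2·70.3207 = 287.8058

L=287.806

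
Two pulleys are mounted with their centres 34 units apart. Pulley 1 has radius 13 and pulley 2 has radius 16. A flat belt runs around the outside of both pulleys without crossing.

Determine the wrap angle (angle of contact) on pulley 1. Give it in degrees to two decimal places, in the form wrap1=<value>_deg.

open belt: β = asin((r2−r1)/C) = asin(3/34) = 5.0621°
wrap1 = π − 2β = 169.8758°
wrap2 = π + 2β = 190.1242°

wrap1=169.88_deg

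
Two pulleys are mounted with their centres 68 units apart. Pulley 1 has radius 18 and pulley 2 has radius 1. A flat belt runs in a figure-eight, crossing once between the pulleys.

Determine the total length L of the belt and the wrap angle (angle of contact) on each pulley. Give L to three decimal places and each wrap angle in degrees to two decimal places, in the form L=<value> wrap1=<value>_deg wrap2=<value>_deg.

L=201.034 wrap1=212.45_deg wrap2=212.45_deg

crossed belt: β = asin((r1+r2)/C) = asin(19/68) = 16.2251°
wrap1 = wrap2 = π + 2β = 212.4502°
tangent length = C·cosβ = 65.2917
L = (r1+r2)·wrap + 2·C·cosβ = 19·3.7080 + 2·65.2917 = 201.0345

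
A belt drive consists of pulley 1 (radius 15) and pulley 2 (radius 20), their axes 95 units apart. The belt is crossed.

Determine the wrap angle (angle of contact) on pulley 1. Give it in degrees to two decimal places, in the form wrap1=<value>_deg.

wrap1=223.24_deg

crossed belt: β = asin((r1+r2)/C) = asin(35/95) = 21.6183°
wrap1 = wrap2 = π + 2β = 223.2365°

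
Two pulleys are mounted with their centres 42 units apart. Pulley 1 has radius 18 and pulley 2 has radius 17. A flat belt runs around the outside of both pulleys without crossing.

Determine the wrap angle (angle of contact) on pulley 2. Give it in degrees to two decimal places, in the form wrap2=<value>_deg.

open belt: β = asin((r2−r1)/C) = asin(-1/42) = -1.3643°
wrap1 = π − 2β = 182.7286°
wrap2 = π + 2β = 177.2714°

wrap2=177.27_deg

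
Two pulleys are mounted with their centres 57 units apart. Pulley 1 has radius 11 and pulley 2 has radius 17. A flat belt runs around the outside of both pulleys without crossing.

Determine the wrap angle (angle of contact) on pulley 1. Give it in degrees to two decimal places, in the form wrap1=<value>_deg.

wrap1=167.92_deg

open belt: β = asin((r2−r1)/C) = asin(6/57) = 6.0423°
wrap1 = π − 2β = 167.9153°
wrap2 = π + 2β = 192.0847°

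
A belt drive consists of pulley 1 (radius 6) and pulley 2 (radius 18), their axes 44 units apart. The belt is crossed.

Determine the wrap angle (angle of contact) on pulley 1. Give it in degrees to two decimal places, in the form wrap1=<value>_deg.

crossed belt: β = asin((r1+r2)/C) = asin(24/44) = 33.0557°
wrap1 = wrap2 = π + 2β = 246.1115°

wrap1=246.11_deg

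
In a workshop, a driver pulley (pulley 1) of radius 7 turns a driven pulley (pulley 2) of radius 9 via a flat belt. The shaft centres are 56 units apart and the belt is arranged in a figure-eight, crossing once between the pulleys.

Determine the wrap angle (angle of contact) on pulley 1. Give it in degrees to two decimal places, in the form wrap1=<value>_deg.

crossed belt: β = asin((r1+r2)/C) = asin(16/56) = 16.6015°
wrap1 = wrap2 = π + 2β = 213.2031°

wrap1=213.20_deg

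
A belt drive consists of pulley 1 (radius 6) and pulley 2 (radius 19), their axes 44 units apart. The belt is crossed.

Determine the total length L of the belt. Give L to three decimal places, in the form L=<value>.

L=181.170

crossed belt: β = asin((r1+r2)/C) = asin(25/44) = 34.6235°
wrap1 = wrap2 = π + 2β = 249.2471°
tangent length = C·cosβ = 36.2077
L = (r1+r2)·wrap + 2·C·cosβ = 25·4.3502 + 2·36.2077 = 181.1700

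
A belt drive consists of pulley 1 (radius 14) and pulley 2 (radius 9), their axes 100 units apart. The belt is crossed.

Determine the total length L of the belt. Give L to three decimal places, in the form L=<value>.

crossed belt: β = asin((r1+r2)/C) = asin(23/100) = 13.2971°
wrap1 = wrap2 = π + 2β = 206.5941°
tangent length = C·cosβ = 97.3191
L = (r1+r2)·wrap + 2·C·cosβ = 23·3.6057 + 2·97.3191 = 277.5703

L=277.570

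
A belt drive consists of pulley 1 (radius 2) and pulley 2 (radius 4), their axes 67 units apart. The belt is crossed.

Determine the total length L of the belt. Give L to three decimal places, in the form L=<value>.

crossed belt: β = asin((r1+r2)/C) = asin(6/67) = 5.1378°
wrap1 = wrap2 = π + 2β = 190.2757°
tangent length = C·cosβ = 66.7308
L = (r1+r2)·wrap + 2·C·cosβ = 6·3.3209 + 2·66.7308 = 153.3872

L=153.387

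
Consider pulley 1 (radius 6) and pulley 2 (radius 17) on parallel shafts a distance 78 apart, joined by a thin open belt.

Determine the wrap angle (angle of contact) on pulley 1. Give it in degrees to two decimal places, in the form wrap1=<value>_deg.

open belt: β = asin((r2−r1)/C) = asin(11/78) = 8.1072°
wrap1 = π − 2β = 163.7856°
wrap2 = π + 2β = 196.2144°

wrap1=163.79_deg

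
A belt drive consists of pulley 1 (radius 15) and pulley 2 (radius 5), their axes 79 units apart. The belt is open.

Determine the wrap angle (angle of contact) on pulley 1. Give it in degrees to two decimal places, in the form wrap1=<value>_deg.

wrap1=194.54_deg

open belt: β = asin((r2−r1)/C) = asin(-10/79) = -7.2721°
wrap1 = π − 2β = 194.5443°
wrap2 = π + 2β = 165.4557°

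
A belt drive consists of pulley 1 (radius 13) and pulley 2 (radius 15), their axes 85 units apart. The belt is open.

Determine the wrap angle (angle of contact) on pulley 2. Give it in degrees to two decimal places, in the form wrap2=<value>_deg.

wrap2=182.70_deg

open belt: β = asin((r2−r1)/C) = asin(2/85) = 1.3483°
wrap1 = π − 2β = 177.3035°
wrap2 = π + 2β = 182.6965°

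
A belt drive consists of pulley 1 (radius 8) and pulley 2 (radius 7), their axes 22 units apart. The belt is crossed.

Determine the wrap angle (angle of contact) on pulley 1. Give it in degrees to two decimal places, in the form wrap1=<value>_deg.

crossed belt: β = asin((r1+r2)/C) = asin(15/22) = 42.9859°
wrap1 = wrap2 = π + 2β = 265.9718°

wrap1=265.97_deg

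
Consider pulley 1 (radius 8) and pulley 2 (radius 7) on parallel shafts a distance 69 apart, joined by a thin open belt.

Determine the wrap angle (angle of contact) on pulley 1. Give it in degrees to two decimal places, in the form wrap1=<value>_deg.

open belt: β = asin((r2−r1)/C) = asin(-1/69) = -0.8304°
wrap1 = π − 2β = 181.6608°
wrap2 = π + 2β = 178.3392°

wrap1=181.66_deg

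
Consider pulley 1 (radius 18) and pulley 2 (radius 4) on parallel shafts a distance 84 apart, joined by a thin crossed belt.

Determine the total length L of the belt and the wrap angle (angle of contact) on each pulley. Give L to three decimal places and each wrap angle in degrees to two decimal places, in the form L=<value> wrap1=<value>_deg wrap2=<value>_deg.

L=242.911 wrap1=210.37_deg wrap2=210.37_deg

crossed belt: β = asin((r1+r2)/C) = asin(22/84) = 15.1831°
wrap1 = wrap2 = π + 2β = 210.3662°
tangent length = C·cosβ = 81.0679
L = (r1+r2)·wrap + 2·C·cosβ = 22·3.6716 + 2·81.0679 = 242.9106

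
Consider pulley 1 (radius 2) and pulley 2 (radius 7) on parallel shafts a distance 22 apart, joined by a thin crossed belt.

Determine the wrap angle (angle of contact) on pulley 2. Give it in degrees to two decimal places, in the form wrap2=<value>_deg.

wrap2=228.30_deg

crossed belt: β = asin((r1+r2)/C) = asin(9/22) = 24.1477°
wrap1 = wrap2 = π + 2β = 228.2955°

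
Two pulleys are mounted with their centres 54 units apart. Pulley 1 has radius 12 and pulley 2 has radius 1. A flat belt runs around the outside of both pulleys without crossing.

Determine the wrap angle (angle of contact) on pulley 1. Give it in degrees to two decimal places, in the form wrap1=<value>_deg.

wrap1=203.51_deg

open belt: β = asin((r2−r1)/C) = asin(-11/54) = -11.7536°
wrap1 = π − 2β = 203.5073°
wrap2 = π + 2β = 156.4927°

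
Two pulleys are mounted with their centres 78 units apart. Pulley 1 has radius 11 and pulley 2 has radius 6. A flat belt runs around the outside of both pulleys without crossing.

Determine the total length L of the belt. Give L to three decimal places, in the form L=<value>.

open belt: β = asin((r2−r1)/C) = asin(-5/78) = -3.6753°
wrap1 = π − 2β = 187.3507°
wrap2 = π + 2β = 172.6493°
tangent length = C·cosβ = 77.8396
L = r1·wrap1 + r2·wrap2 + 2·C·cosβ = 11·3.2699 + 6·3.0133 + 2·77.8396 = 209.7277

L=209.728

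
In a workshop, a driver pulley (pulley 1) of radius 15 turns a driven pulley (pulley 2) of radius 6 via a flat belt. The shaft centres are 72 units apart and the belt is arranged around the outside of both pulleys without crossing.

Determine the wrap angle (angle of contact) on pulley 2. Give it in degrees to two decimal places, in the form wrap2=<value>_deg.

wrap2=165.64_deg

open belt: β = asin((r2−r1)/C) = asin(-9/72) = -7.1808°
wrap1 = π − 2β = 194.3615°
wrap2 = π + 2β = 165.6385°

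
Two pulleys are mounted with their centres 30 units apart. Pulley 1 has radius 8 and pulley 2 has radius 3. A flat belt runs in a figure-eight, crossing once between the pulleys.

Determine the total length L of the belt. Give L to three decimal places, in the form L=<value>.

crossed belt: β = asin((r1+r2)/C) = asin(11/30) = 21.5102°
wrap1 = wrap2 = π + 2β = 223.0204°
tangent length = C·cosβ = 27.9106
L = (r1+r2)·wrap + 2·C·cosβ = 11·3.8924 + 2·27.9106 = 98.6380

L=98.638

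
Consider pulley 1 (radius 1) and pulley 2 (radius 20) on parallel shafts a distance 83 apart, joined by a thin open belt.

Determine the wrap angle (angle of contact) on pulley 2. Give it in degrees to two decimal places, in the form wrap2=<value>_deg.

wrap2=206.47_deg

open belt: β = asin((r2−r1)/C) = asin(19/83) = 13.2332°
wrap1 = π − 2β = 153.5335°
wrap2 = π + 2β = 206.4665°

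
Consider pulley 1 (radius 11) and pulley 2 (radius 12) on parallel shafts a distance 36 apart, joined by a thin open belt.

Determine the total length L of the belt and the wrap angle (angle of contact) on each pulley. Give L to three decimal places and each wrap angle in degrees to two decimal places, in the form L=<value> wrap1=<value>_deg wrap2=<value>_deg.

open belt: β = asin((r2−r1)/C) = asin(1/36) = 1.5918°
wrap1 = π − 2β = 176.8165°
wrap2 = π + 2β = 183.1835°
tangent length = C·cosβ = 35.9861
L = r1·wrap1 + r2·wrap2 + 2·C·cosβ = 11·3.0860 + 12·3.1972 + 2·35.9861 = 144.2844

L=144.284 wrap1=176.82_deg wrap2=183.18_deg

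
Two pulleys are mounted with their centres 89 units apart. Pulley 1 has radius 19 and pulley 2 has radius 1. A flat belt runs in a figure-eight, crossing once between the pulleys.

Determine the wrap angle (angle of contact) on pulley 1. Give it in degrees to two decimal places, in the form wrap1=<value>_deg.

wrap1=205.97_deg

crossed belt: β = asin((r1+r2)/C) = asin(20/89) = 12.9864°
wrap1 = wrap2 = π + 2β = 205.9727°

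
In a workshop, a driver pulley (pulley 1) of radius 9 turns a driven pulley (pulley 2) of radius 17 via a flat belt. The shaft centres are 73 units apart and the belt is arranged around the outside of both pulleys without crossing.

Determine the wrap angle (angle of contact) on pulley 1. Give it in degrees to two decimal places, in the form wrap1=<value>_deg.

wrap1=167.42_deg

open belt: β = asin((r2−r1)/C) = asin(8/73) = 6.2916°
wrap1 = π − 2β = 167.4167°
wrap2 = π + 2β = 192.5833°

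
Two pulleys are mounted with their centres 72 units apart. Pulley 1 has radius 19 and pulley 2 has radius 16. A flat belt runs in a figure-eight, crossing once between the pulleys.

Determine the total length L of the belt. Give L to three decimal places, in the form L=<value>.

L=271.331

crossed belt: β = asin((r1+r2)/C) = asin(35/72) = 29.0853°
wrap1 = wrap2 = π + 2β = 238.1706°
tangent length = C·cosβ = 62.9206
L = (r1+r2)·wrap + 2·C·cosβ = 35·4.1569 + 2·62.9206 = 271.3313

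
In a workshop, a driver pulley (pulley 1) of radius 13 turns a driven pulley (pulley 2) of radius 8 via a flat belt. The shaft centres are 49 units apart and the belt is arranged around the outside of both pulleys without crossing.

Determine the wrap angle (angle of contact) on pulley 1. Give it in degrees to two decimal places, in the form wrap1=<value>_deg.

open belt: β = asin((r2−r1)/C) = asin(-5/49) = -5.8567°
wrap1 = π − 2β = 191.7134°
wrap2 = π + 2β = 168.2866°

wrap1=191.71_deg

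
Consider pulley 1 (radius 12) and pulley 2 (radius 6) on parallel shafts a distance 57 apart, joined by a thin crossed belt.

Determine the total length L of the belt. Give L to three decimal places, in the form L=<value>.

L=176.282

crossed belt: β = asin((r1+r2)/C) = asin(18/57) = 18.4085°
wrap1 = wrap2 = π + 2β = 216.8170°
tangent length = C·cosβ = 54.0833
L = (r1+r2)·wrap + 2·C·cosβ = 18·3.7842 + 2·54.0833 = 176.2816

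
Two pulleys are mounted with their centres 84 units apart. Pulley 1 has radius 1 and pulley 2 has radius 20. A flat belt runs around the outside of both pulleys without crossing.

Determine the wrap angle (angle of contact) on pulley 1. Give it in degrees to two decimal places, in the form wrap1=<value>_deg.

wrap1=153.85_deg

open belt: β = asin((r2−r1)/C) = asin(19/84) = 13.0729°
wrap1 = π − 2β = 153.8542°
wrap2 = π + 2β = 206.1458°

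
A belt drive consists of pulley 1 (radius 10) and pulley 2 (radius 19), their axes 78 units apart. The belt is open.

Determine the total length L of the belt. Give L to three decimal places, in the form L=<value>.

L=248.146

open belt: β = asin((r2−r1)/C) = asin(9/78) = 6.6258°
wrap1 = π − 2β = 166.7484°
wrap2 = π + 2β = 193.2516°
tangent length = C·cosβ = 77.4790
L = r1·wrap1 + r2·wrap2 + 2·C·cosβ = 10·2.9103 + 19·3.3729 + 2·77.4790 = 248.1458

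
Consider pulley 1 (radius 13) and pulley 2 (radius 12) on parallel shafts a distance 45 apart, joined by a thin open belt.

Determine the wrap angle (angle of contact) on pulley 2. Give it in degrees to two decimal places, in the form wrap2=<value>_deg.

wrap2=177.45_deg

open belt: β = asin((r2−r1)/C) = asin(-1/45) = -1.2733°
wrap1 = π − 2β = 182.5467°
wrap2 = π + 2β = 177.4533°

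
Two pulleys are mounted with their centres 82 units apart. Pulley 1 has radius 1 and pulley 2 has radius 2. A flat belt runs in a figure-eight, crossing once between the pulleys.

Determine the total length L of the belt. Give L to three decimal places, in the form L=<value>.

crossed belt: β = asin((r1+r2)/C) = asin(3/82) = 2.0967°
wrap1 = wrap2 = π + 2β = 184.1933°
tangent length = C·cosβ = 81.9451
L = (r1+r2)·wrap + 2·C·cosβ = 3·3.2148 + 2·81.9451 = 173.5345

L=173.535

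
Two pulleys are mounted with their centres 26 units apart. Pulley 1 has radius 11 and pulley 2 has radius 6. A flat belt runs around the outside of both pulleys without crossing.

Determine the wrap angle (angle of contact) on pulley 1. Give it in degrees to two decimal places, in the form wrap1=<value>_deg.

wrap1=202.17_deg

open belt: β = asin((r2−r1)/C) = asin(-5/26) = -11.0875°
wrap1 = π − 2β = 202.1750°
wrap2 = π + 2β = 157.8250°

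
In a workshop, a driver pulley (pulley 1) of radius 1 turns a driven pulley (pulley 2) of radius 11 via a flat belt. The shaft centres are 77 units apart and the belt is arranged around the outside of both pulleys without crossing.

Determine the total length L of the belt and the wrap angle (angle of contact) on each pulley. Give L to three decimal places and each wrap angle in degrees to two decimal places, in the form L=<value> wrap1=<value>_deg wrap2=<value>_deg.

open belt: β = asin((r2−r1)/C) = asin(10/77) = 7.4621°
wrap1 = π − 2β = 165.0758°
wrap2 = π + 2β = 194.9242°
tangent length = C·cosβ = 76.3479
L = r1·wrap1 + r2·wrap2 + 2·C·cosβ = 1·2.8811 + 11·3.4021 + 2·76.3479 = 192.9996

L=193.000 wrap1=165.08_deg wrap2=194.92_deg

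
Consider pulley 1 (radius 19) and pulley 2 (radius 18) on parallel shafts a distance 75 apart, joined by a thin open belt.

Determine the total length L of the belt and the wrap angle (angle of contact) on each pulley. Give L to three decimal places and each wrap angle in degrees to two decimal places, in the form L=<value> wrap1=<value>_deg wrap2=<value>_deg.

L=266.252 wrap1=181.53_deg wrap2=178.47_deg

open belt: β = asin((r2−r1)/C) = asin(-1/75) = -0.7640°
wrap1 = π − 2β = 181.5279°
wrap2 = π + 2β = 178.4721°
tangent length = C·cosβ = 74.9933
L = r1·wrap1 + r2·wrap2 + 2·C·cosβ = 19·3.1683 + 18·3.1149 + 2·74.9933 = 266.2523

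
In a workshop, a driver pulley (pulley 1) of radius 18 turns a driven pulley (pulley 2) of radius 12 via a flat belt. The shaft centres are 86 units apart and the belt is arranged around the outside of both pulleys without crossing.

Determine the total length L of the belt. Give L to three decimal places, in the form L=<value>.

open belt: β = asin((r2−r1)/C) = asin(-6/86) = -4.0006°
wrap1 = π − 2β = 188.0013°
wrap2 = π + 2β = 171.9987°
tangent length = C·cosβ = 85.7904
L = r1·wrap1 + r2·wrap2 + 2·C·cosβ = 18·3.2812 + 12·3.0019 + 2·85.7904 = 266.6666

L=266.667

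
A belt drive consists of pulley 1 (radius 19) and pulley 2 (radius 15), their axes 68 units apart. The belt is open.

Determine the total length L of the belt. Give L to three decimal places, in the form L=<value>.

L=243.050

open belt: β = asin((r2−r1)/C) = asin(-4/68) = -3.3723°
wrap1 = π − 2β = 186.7446°
wrap2 = π + 2β = 173.2554°
tangent length = C·cosβ = 67.8823
L = r1·wrap1 + r2·wrap2 + 2·C·cosβ = 19·3.2593 + 15·3.0239 + 2·67.8823 = 243.0495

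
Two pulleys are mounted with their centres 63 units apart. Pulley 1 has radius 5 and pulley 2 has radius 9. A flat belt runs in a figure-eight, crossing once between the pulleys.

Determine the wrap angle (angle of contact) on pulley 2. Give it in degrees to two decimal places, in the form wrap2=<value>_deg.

wrap2=205.68_deg

crossed belt: β = asin((r1+r2)/C) = asin(14/63) = 12.8396°
wrap1 = wrap2 = π + 2β = 205.6792°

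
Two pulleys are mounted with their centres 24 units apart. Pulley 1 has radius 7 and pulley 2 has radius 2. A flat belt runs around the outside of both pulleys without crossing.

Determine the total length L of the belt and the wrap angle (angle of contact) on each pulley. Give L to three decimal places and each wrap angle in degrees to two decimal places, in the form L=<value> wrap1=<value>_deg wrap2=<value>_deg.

open belt: β = asin((r2−r1)/C) = asin(-5/24) = -12.0247°
wrap1 = π − 2β = 204.0494°
wrap2 = π + 2β = 155.9506°
tangent length = C·cosβ = 23.4734
L = r1·wrap1 + r2·wrap2 + 2·C·cosβ = 7·3.5613 + 2·2.7219 + 2·23.4734 = 77.3198

L=77.320 wrap1=204.05_deg wrap2=155.95_deg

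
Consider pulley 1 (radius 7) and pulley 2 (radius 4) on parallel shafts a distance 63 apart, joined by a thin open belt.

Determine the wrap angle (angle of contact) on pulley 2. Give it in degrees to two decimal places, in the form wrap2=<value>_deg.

wrap2=174.54_deg

open belt: β = asin((r2−r1)/C) = asin(-3/63) = -2.7294°
wrap1 = π − 2β = 185.4588°
wrap2 = π + 2β = 174.5412°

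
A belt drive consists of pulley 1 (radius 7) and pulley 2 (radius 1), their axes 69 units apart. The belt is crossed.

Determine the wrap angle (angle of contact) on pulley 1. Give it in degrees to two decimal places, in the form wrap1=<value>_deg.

wrap1=193.32_deg

crossed belt: β = asin((r1+r2)/C) = asin(8/69) = 6.6580°
wrap1 = wrap2 = π + 2β = 193.3159°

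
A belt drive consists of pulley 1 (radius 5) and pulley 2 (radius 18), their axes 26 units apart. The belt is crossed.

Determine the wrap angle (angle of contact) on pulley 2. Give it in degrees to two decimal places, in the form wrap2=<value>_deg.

crossed belt: β = asin((r1+r2)/C) = asin(23/26) = 62.2042°
wrap1 = wrap2 = π + 2β = 304.4085°

wrap2=304.41_deg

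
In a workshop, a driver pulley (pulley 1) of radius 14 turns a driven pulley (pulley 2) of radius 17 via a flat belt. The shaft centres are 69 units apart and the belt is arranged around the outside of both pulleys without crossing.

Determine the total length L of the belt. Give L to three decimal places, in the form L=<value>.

open belt: β = asin((r2−r1)/C) = asin(3/69) = 2.4919°
wrap1 = π − 2β = 175.0162°
wrap2 = π + 2β = 184.9838°
tangent length = C·cosβ = 68.9348
L = r1·wrap1 + r2·wrap2 + 2·C·cosβ = 14·3.0546 + 17·3.2286 + 2·68.9348 = 235.5198

L=235.520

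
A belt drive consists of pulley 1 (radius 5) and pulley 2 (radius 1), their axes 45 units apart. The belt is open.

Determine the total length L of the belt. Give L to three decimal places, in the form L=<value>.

open belt: β = asin((r2−r1)/C) = asin(-4/45) = -5.0997°
wrap1 = π − 2β = 190.1994°
wrap2 = π + 2β = 169.8006°
tangent length = C·cosβ = 44.8219
L = r1·wrap1 + r2·wrap2 + 2·C·cosβ = 5·3.3196 + 1·2.9636 + 2·44.8219 = 109.2053

L=109.205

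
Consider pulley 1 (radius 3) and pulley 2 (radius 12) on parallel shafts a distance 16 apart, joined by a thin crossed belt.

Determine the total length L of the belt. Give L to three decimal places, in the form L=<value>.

crossed belt: β = asin((r1+r2)/C) = asin(15/16) = 69.6359°
wrap1 = wrap2 = π + 2β = 319.2717°
tangent length = C·cosβ = 5.5678
L = (r1+r2)·wrap + 2·C·cosβ = 15·5.5723 + 2·5.5678 = 94.7207

L=94.721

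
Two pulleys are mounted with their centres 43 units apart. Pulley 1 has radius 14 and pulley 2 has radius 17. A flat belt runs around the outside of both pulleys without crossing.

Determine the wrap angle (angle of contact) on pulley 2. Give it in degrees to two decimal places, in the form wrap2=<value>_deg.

open belt: β = asin((r2−r1)/C) = asin(3/43) = 4.0006°
wrap1 = π − 2β = 171.9987°
wrap2 = π + 2β = 188.0013°

wrap2=188.00_deg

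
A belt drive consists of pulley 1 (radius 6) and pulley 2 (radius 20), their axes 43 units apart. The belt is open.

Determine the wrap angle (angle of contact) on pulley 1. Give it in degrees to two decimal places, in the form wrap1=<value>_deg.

wrap1=142.00_deg

open belt: β = asin((r2−r1)/C) = asin(14/43) = 19.0008°
wrap1 = π − 2β = 141.9984°
wrap2 = π + 2β = 218.0016°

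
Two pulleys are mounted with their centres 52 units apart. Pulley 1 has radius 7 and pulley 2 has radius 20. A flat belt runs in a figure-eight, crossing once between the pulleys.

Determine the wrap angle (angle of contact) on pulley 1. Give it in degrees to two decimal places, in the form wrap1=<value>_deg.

wrap1=242.56_deg

crossed belt: β = asin((r1+r2)/C) = asin(27/52) = 31.2807°
wrap1 = wrap2 = π + 2β = 242.5613°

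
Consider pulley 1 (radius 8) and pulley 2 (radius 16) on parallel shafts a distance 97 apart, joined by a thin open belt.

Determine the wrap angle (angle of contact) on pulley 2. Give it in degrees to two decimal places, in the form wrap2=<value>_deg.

wrap2=189.46_deg

open belt: β = asin((r2−r1)/C) = asin(8/97) = 4.7308°
wrap1 = π − 2β = 170.5384°
wrap2 = π + 2β = 189.4616°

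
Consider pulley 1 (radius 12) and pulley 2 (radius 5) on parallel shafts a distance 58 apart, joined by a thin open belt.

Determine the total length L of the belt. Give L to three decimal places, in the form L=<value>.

L=170.253

open belt: β = asin((r2−r1)/C) = asin(-7/58) = -6.9319°
wrap1 = π − 2β = 193.8638°
wrap2 = π + 2β = 166.1362°
tangent length = C·cosβ = 57.5760
L = r1·wrap1 + r2·wrap2 + 2·C·cosβ = 12·3.3836 + 5·2.8996 + 2·57.5760 = 170.2529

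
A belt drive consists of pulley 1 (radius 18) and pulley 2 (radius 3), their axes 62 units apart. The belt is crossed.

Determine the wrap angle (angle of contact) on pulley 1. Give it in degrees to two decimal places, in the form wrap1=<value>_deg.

wrap1=219.60_deg

crossed belt: β = asin((r1+r2)/C) = asin(21/62) = 19.7983°
wrap1 = wrap2 = π + 2β = 219.5966°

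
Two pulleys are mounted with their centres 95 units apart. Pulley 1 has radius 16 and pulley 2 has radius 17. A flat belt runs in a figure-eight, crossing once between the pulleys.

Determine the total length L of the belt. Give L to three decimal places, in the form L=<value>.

L=305.255

crossed belt: β = asin((r1+r2)/C) = asin(33/95) = 20.3264°
wrap1 = wrap2 = π + 2β = 220.6529°
tangent length = C·cosβ = 89.0842
L = (r1+r2)·wrap + 2·C·cosβ = 33·3.8511 + 2·89.0842 = 305.2554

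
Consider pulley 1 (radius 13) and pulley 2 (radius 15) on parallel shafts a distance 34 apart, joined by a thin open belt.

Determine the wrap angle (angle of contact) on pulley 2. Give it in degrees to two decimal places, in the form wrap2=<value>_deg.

wrap2=186.74_deg

open belt: β = asin((r2−r1)/C) = asin(2/34) = 3.3723°
wrap1 = π − 2β = 173.2554°
wrap2 = π + 2β = 186.7446°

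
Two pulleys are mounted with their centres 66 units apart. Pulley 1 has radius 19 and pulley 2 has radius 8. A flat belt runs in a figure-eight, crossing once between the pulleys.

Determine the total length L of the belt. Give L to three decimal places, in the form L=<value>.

crossed belt: β = asin((r1+r2)/C) = asin(27/66) = 24.1477°
wrap1 = wrap2 = π + 2β = 228.2955°
tangent length = C·cosβ = 60.2246
L = (r1+r2)·wrap + 2·C·cosβ = 27·3.9845 + 2·60.2246 = 228.0309

L=228.031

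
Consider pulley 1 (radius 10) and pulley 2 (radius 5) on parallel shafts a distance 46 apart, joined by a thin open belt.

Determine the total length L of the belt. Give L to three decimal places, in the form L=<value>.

open belt: β = asin((r2−r1)/C) = asin(-5/46) = -6.2401°
wrap1 = π − 2β = 192.4803°
wrap2 = π + 2β = 167.5197°
tangent length = C·cosβ = 45.7275
L = r1·wrap1 + r2·wrap2 + 2·C·cosβ = 10·3.3594 + 5·2.9238 + 2·45.7275 = 139.6679

L=139.668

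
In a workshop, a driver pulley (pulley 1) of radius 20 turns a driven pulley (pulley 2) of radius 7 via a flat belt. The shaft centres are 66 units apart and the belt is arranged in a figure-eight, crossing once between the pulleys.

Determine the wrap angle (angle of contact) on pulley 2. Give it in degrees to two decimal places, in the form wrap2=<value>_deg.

wrap2=228.30_deg

crossed belt: β = asin((r1+r2)/C) = asin(27/66) = 24.1477°
wrap1 = wrap2 = π + 2β = 228.2955°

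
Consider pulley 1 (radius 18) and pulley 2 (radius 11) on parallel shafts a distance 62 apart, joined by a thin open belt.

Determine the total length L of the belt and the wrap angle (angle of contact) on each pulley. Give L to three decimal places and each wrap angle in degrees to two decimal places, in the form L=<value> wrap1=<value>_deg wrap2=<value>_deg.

open belt: β = asin((r2−r1)/C) = asin(-7/62) = -6.4827°
wrap1 = π − 2β = 192.9654°
wrap2 = π + 2β = 167.0346°
tangent length = C·cosβ = 61.6036
L = r1·wrap1 + r2·wrap2 + 2·C·cosβ = 18·3.3679 + 11·2.9153 + 2·61.6036 = 215.8974

L=215.897 wrap1=192.97_deg wrap2=167.03_deg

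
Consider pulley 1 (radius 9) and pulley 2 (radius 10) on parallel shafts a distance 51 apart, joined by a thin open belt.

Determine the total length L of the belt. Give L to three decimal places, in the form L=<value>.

L=161.710

open belt: β = asin((r2−r1)/C) = asin(1/51) = 1.1235°
wrap1 = π − 2β = 177.7530°
wrap2 = π + 2β = 182.2470°
tangent length = C·cosβ = 50.9902
L = r1·wrap1 + r2·wrap2 + 2·C·cosβ = 9·3.1024 + 10·3.1808 + 2·50.9902 = 161.7099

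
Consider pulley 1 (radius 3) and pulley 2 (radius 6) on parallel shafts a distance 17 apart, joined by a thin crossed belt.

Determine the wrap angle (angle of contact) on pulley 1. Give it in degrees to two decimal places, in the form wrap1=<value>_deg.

wrap1=243.93_deg

crossed belt: β = asin((r1+r2)/C) = asin(9/17) = 31.9657°
wrap1 = wrap2 = π + 2β = 243.9314°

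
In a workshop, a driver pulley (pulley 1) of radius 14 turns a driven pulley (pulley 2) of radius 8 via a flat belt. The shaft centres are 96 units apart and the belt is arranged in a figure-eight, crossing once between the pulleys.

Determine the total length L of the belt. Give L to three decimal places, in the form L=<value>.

crossed belt: β = asin((r1+r2)/C) = asin(22/96) = 13.2480°
wrap1 = wrap2 = π + 2β = 206.4960°
tangent length = C·cosβ = 93.4452
L = (r1+r2)·wrap + 2·C·cosβ = 22·3.6040 + 2·93.4452 = 266.1791

L=266.179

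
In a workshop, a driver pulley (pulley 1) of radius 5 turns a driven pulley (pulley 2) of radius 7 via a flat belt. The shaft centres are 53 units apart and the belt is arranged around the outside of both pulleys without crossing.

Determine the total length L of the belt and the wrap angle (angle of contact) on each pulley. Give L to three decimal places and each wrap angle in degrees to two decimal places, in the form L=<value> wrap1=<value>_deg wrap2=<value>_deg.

open belt: β = asin((r2−r1)/C) = asin(2/53) = 2.1626°
wrap1 = π − 2β = 175.6748°
wrap2 = π + 2β = 184.3252°
tangent length = C·cosβ = 52.9623
L = r1·wrap1 + r2·wrap2 + 2·C·cosβ = 5·3.0661 + 7·3.2171 + 2·52.9623 = 143.7746

L=143.775 wrap1=175.67_deg wrap2=184.33_deg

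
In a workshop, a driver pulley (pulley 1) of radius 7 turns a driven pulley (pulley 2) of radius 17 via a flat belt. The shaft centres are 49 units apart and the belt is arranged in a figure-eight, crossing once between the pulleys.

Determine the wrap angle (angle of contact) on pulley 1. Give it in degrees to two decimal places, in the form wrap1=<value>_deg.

crossed belt: β = asin((r1+r2)/C) = asin(24/49) = 29.3272°
wrap1 = wrap2 = π + 2β = 238.6543°

wrap1=238.65_deg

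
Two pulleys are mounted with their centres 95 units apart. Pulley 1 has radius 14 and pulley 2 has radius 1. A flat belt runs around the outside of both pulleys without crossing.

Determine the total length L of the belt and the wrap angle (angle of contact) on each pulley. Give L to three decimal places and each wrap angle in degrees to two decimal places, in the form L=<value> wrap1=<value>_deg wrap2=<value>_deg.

L=238.906 wrap1=195.73_deg wrap2=164.27_deg

open belt: β = asin((r2−r1)/C) = asin(-13/95) = -7.8652°
wrap1 = π − 2β = 195.7303°
wrap2 = π + 2β = 164.2697°
tangent length = C·cosβ = 94.1063
L = r1·wrap1 + r2·wrap2 + 2·C·cosβ = 14·3.4161 + 1·2.8670 + 2·94.1063 = 238.9056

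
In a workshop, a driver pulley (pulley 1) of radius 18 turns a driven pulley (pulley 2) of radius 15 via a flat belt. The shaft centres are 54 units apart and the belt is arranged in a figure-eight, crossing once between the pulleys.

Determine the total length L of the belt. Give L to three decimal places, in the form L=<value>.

crossed belt: β = asin((r1+r2)/C) = asin(33/54) = 37.6699°
wrap1 = wrap2 = π + 2β = 255.3398°
tangent length = C·cosβ = 42.7434
L = (r1+r2)·wrap + 2·C·cosβ = 33·4.4565 + 2·42.7434 = 232.5520

L=232.552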